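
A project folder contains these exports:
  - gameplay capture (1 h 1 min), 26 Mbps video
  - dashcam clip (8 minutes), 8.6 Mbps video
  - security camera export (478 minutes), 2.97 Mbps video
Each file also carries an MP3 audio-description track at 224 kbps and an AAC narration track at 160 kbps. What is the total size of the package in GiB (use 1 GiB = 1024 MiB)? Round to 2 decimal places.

22.94 GiB

Audio total: 224 + 160 = 384 kbps = 0.384 Mbps.
gameplay capture: 26.384 Mbps × 3660 s = 96565.4 Mb
dashcam clip: 8.984 Mbps × 480 s = 4312.3 Mb
security camera export: 3.354 Mbps × 28680 s = 96192.7 Mb
Total: 197070.5 Mb = 24633.8 MB.
= 22.94 GiB.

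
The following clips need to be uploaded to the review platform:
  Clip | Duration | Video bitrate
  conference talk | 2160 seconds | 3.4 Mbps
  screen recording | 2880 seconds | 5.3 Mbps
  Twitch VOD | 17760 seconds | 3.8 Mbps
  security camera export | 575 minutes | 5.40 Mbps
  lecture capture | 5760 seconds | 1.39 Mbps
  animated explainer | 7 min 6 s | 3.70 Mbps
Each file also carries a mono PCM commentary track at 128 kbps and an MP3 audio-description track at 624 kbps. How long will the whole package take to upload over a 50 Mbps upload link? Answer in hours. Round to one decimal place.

1.9 hours

Audio total: 128 + 624 = 752 kbps = 0.752 Mbps.
conference talk: 4.152 Mbps × 2160 s = 8968.3 Mb
screen recording: 6.052 Mbps × 2880 s = 17429.8 Mb
Twitch VOD: 4.552 Mbps × 17760 s = 80843.5 Mb
security camera export: 6.152 Mbps × 34500 s = 212244.0 Mb
lecture capture: 2.142 Mbps × 5760 s = 12337.9 Mb
animated explainer: 4.452 Mbps × 426 s = 1896.6 Mb
Total: 333720.1 Mb = 41715.0 MB.
At 50 Mbps: 333720.1 / 50 = 6674 s ≈ 1.85 hours.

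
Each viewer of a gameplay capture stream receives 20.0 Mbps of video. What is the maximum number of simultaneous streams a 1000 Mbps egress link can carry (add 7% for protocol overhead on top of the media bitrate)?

On the wire with 7% overhead: 21.400 Mbps.
1000 Mbps = 1,000 Mbps; 1,000 / 21.400 = 46.73 → 46 viewers.

46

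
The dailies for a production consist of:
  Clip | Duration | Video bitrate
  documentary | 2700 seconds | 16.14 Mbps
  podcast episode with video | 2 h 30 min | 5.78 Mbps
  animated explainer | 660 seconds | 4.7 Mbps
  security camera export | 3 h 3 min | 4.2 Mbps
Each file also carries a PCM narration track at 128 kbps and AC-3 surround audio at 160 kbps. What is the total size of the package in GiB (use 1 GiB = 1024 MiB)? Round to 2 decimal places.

17.64 GiB

Audio total: 128 + 160 = 288 kbps = 0.288 Mbps.
documentary: 16.428 Mbps × 2700 s = 44355.6 Mb
podcast episode with video: 6.068 Mbps × 9000 s = 54612.0 Mb
animated explainer: 4.988 Mbps × 660 s = 3292.1 Mb
security camera export: 4.488 Mbps × 10980 s = 49278.2 Mb
Total: 151537.9 Mb = 18942.2 MB.
= 17.64 GiB.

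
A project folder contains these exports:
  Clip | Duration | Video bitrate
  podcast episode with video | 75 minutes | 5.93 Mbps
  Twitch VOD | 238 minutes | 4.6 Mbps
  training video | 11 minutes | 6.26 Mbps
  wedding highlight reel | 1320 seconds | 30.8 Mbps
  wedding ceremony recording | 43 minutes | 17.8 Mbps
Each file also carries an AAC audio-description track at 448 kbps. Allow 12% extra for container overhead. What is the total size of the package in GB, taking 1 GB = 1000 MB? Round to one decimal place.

Audio: 448 kbps = 0.448 Mbps.
podcast episode with video: 6.378 Mbps × 4500 s × 1.12 = 32145.1 Mb
Twitch VOD: 5.048 Mbps × 14280 s × 1.12 = 80735.7 Mb
training video: 6.708 Mbps × 660 s × 1.12 = 4958.6 Mb
wedding highlight reel: 31.248 Mbps × 1320 s × 1.12 = 46197.0 Mb
wedding ceremony recording: 18.248 Mbps × 2580 s × 1.12 = 52729.4 Mb
Total: 216765.8 Mb = 27095.7 MB.
= 27.10 GB.

27.1 GB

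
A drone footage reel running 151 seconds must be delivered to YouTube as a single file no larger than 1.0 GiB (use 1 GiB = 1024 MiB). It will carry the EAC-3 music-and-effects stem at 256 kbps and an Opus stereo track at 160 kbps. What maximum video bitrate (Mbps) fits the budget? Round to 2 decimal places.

56.47 Mbps

Budget: 1.0 GiB = 8589.9 Mb.
Total bitrate budget: 8589.9 Mb / 151 s = 56.887 Mbps.
Audio total: 256 + 160 = 416 kbps = 0.416 Mbps.
Video: 56.887 − 0.416 = 56.471 Mbps.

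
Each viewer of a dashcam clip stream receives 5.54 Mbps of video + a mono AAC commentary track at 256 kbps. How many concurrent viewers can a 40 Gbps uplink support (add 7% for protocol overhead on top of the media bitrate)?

Audio: 256 kbps = 0.256 Mbps.
Per-viewer media rate: 5.796 Mbps.
On the wire with 7% overhead: 6.202 Mbps.
40 Gbps = 40,000 Mbps; 40,000 / 6.202 = 6449.82 → 6449 viewers.

6449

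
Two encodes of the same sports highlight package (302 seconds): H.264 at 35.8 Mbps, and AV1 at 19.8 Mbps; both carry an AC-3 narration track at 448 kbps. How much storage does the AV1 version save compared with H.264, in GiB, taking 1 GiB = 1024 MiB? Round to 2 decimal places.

Audio: 448 kbps = 0.448 Mbps.
H.264: 36.248 Mbps × 302 s = 10946.9 Mb = 1.274 GiB.
AV1: 20.248 Mbps × 302 s = 6114.9 Mb = 0.712 GiB.
Saving: 1.274 − 0.712 = 0.563 GiB.

0.56 GiB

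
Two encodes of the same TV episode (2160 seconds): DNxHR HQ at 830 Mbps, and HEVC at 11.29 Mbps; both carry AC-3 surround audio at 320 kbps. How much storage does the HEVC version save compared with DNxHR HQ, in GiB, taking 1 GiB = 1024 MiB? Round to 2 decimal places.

205.87 GiB

Audio: 320 kbps = 0.320 Mbps.
DNxHR HQ: 830.320 Mbps × 2160 s = 1793491.2 Mb = 208.790 GiB.
HEVC: 11.610 Mbps × 2160 s = 25077.6 Mb = 2.919 GiB.
Saving: 208.790 − 2.919 = 205.870 GiB.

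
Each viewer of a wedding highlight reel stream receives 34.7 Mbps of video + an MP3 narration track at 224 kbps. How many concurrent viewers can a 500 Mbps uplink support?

14

Audio: 224 kbps = 0.224 Mbps.
Per-viewer media rate: 34.924 Mbps.
500 Mbps = 500.0 Mbps; 500.0 / 34.924 = 14.32 → 14 viewers.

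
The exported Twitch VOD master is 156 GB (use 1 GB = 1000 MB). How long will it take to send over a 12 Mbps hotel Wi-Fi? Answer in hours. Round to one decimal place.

28.9 hours

File: 156 GB = 1248000.0 Mb.
At 12 Mbps: 1248000.0 / 12 = 104000.0 s ≈ 28.9 hours.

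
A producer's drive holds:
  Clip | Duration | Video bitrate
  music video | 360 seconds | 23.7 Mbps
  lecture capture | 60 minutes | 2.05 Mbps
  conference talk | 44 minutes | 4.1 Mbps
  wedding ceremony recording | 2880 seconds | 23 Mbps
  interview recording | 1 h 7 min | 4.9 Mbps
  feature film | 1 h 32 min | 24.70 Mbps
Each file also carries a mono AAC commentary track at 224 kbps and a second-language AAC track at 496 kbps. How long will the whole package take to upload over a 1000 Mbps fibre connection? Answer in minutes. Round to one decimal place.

Audio total: 224 + 496 = 720 kbps = 0.720 Mbps.
music video: 24.420 Mbps × 360 s = 8791.2 Mb
lecture capture: 2.770 Mbps × 3600 s = 9972.0 Mb
conference talk: 4.820 Mbps × 2640 s = 12724.8 Mb
wedding ceremony recording: 23.720 Mbps × 2880 s = 68313.6 Mb
interview recording: 5.620 Mbps × 4020 s = 22592.4 Mb
feature film: 25.420 Mbps × 5520 s = 140318.4 Mb
Total: 262712.4 Mb = 32839.1 MB.
At 1000 Mbps: 262712.4 / 1000 = 263 s ≈ 4.38 minutes.

4.4 minutes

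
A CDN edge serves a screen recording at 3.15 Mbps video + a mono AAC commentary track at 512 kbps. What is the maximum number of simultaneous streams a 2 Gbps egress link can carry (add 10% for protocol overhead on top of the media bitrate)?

Audio: 512 kbps = 0.512 Mbps.
Per-viewer media rate: 3.662 Mbps.
On the wire with 10% overhead: 4.028 Mbps.
2 Gbps = 2,000 Mbps; 2,000 / 4.028 = 496.50 → 496 viewers.

496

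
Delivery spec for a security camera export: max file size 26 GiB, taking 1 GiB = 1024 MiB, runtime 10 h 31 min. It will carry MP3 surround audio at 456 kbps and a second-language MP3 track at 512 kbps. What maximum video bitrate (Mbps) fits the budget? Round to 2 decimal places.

Budget: 26 GiB = 223338.3 Mb.
10 h 31 min = 631 min = 37860 s
Total bitrate budget: 223338.3 Mb / 37860 s = 5.899 Mbps.
Audio total: 456 + 512 = 968 kbps = 0.968 Mbps.
Video: 5.899 − 0.968 = 4.931 Mbps.

4.93 Mbps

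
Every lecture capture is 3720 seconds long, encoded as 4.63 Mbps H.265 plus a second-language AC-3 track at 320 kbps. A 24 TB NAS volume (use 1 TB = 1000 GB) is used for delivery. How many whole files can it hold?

10426

Audio: 320 kbps = 0.320 Mbps.
Total bitrate: 4.950 Mbps.
Per item: 4.950 Mbps × 3720 s = 18,414 Mb = 2,302 MB.
Capacity: 24 TB = 192,000,000 Mb; 10426.85 items → 10426 complete.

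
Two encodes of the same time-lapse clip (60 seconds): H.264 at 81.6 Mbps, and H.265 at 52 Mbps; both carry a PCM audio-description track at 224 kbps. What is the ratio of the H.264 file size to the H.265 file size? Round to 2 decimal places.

1.57

Audio: 224 kbps = 0.224 Mbps.
H.264: 81.824 Mbps × 60 s = 4909.4 Mb = 0.572 GiB.
H.265: 52.224 Mbps × 60 s = 3133.4 Mb = 0.365 GiB.
Ratio: 0.572 / 0.365 = 1.567.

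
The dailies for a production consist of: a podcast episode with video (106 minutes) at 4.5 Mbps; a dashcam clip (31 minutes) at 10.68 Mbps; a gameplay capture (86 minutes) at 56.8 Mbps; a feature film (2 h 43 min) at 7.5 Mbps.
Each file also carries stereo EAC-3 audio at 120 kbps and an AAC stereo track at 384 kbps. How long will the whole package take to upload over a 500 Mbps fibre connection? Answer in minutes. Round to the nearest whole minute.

14 minutes

Audio total: 120 + 384 = 504 kbps = 0.504 Mbps.
podcast episode with video: 5.004 Mbps × 6360 s = 31825.4 Mb
dashcam clip: 11.184 Mbps × 1860 s = 20802.2 Mb
gameplay capture: 57.304 Mbps × 5160 s = 295688.6 Mb
feature film: 8.004 Mbps × 9780 s = 78279.1 Mb
Total: 426595.4 Mb = 53324.4 MB.
At 500 Mbps: 426595.4 / 500 = 853 s ≈ 14.2 minutes.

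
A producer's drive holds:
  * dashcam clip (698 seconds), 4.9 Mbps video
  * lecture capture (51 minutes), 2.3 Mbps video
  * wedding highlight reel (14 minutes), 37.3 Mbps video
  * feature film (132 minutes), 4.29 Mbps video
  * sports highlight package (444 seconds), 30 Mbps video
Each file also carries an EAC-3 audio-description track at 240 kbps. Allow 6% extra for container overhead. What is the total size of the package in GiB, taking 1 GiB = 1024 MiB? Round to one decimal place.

11.4 GiB

Audio: 240 kbps = 0.240 Mbps.
dashcam clip: 5.140 Mbps × 698 s × 1.06 = 3803.0 Mb
lecture capture: 2.540 Mbps × 3060 s × 1.06 = 8238.7 Mb
wedding highlight reel: 37.540 Mbps × 840 s × 1.06 = 33425.6 Mb
feature film: 4.530 Mbps × 7920 s × 1.06 = 38030.3 Mb
sports highlight package: 30.240 Mbps × 444 s × 1.06 = 14232.2 Mb
Total: 97729.8 Mb = 12216.2 MB.
= 11.38 GiB.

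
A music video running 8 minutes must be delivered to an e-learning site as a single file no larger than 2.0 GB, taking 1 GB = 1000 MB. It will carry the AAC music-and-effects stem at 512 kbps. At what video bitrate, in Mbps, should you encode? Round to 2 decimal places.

Budget: 2.0 GB = 16000.0 Mb.
8 min = 480 s
Total bitrate budget: 16000.0 Mb / 480 s = 33.333 Mbps.
Audio: 512 kbps = 0.512 Mbps.
Video: 33.333 − 0.512 = 32.821 Mbps.

32.82 Mbps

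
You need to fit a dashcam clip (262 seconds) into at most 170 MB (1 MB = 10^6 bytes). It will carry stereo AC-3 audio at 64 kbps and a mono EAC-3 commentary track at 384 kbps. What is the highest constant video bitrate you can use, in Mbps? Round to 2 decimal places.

Budget: 170 MB = 1360.0 Mb.
Total bitrate budget: 1360.0 Mb / 262 s = 5.191 Mbps.
Audio total: 64 + 384 = 448 kbps = 0.448 Mbps.
Video: 5.191 − 0.448 = 4.743 Mbps.

4.74 Mbps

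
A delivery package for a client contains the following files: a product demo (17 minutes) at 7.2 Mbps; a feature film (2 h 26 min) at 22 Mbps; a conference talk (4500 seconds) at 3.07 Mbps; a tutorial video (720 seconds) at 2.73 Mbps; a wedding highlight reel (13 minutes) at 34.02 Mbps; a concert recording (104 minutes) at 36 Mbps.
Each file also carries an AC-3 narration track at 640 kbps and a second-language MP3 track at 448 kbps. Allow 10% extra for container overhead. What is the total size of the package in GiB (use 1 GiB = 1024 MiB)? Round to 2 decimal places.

Audio total: 640 + 448 = 1088 kbps = 1.088 Mbps.
product demo: 8.288 Mbps × 1020 s × 1.10 = 9299.1 Mb
feature film: 23.088 Mbps × 8760 s × 1.10 = 222476.0 Mb
conference talk: 4.158 Mbps × 4500 s × 1.10 = 20582.1 Mb
tutorial video: 3.818 Mbps × 720 s × 1.10 = 3023.9 Mb
wedding highlight reel: 35.108 Mbps × 780 s × 1.10 = 30122.7 Mb
concert recording: 37.088 Mbps × 6240 s × 1.10 = 254572.0 Mb
Total: 540075.8 Mb = 67509.5 MB.
= 62.87 GiB.

62.87 GiB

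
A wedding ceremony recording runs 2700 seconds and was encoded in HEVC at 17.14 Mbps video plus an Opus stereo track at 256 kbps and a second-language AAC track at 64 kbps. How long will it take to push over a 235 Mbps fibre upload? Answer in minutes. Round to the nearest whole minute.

Audio total: 256 + 64 = 320 kbps = 0.320 Mbps.
Total bitrate: 17.460 Mbps.
File: 17.460 Mbps × 2700 s = 47142.0 Mb.
At 235 Mbps: 47142.0 / 235 = 200.6 s ≈ 3.34 minutes.

3 minutes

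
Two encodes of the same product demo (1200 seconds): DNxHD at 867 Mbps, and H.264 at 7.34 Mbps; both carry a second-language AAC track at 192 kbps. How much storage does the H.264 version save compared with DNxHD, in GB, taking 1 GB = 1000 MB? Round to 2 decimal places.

128.95 GB

Audio: 192 kbps = 0.192 Mbps.
DNxHD: 867.192 Mbps × 1200 s = 1040630.4 Mb = 130.079 GB.
H.264: 7.532 Mbps × 1200 s = 9038.4 Mb = 1.130 GB.
Saving: 130.079 − 1.130 = 128.949 GB.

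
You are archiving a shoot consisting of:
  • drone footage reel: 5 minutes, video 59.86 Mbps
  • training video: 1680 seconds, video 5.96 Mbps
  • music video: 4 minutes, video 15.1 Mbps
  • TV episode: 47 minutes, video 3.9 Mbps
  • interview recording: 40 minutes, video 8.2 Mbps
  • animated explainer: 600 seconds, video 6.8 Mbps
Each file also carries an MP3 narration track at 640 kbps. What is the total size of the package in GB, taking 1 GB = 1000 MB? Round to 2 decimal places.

Audio: 640 kbps = 0.640 Mbps.
drone footage reel: 60.500 Mbps × 300 s = 18150.0 Mb
training video: 6.600 Mbps × 1680 s = 11088.0 Mb
music video: 15.740 Mbps × 240 s = 3777.6 Mb
TV episode: 4.540 Mbps × 2820 s = 12802.8 Mb
interview recording: 8.840 Mbps × 2400 s = 21216.0 Mb
animated explainer: 7.440 Mbps × 600 s = 4464.0 Mb
Total: 71498.4 Mb = 8937.3 MB.
= 8.937 GB.

8.94 GB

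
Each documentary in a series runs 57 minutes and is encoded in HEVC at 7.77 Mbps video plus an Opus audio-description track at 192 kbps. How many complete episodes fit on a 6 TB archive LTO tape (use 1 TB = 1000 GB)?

1762

57 min = 3420 s
Audio: 192 kbps = 0.192 Mbps.
Total bitrate: 7.962 Mbps.
Per item: 7.962 Mbps × 3420 s = 27,230 Mb = 3,404 MB.
Capacity: 6 TB = 48,000,000 Mb; 1762.76 items → 1762 complete.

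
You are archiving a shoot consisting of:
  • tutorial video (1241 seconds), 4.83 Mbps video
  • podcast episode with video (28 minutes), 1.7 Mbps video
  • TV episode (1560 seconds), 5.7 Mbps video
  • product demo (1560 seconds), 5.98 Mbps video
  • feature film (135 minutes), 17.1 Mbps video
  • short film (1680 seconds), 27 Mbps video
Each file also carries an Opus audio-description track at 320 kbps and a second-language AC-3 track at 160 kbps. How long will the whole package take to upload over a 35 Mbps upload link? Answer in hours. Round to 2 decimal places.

1.73 hours

Audio total: 320 + 160 = 480 kbps = 0.480 Mbps.
tutorial video: 5.310 Mbps × 1241 s = 6589.7 Mb
podcast episode with video: 2.180 Mbps × 1680 s = 3662.4 Mb
TV episode: 6.180 Mbps × 1560 s = 9640.8 Mb
product demo: 6.460 Mbps × 1560 s = 10077.6 Mb
feature film: 17.580 Mbps × 8100 s = 142398.0 Mb
short film: 27.480 Mbps × 1680 s = 46166.4 Mb
Total: 218534.9 Mb = 27316.9 MB.
At 35 Mbps: 218534.9 / 35 = 6244 s ≈ 1.73 hours.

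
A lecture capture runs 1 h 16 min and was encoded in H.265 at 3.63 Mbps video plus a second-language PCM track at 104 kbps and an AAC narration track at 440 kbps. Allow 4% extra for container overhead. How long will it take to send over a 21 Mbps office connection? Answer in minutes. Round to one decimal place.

15.7 minutes

1 h 16 min = 76 min = 4560 s
Audio total: 104 + 440 = 544 kbps = 0.544 Mbps.
Total bitrate: 4.174 Mbps.
File: 4.174 Mbps × 4560 s = 19033.4 Mb.
With 4% container overhead: ×1.04. → 19794.8 Mb.
At 21 Mbps: 19794.8 / 21 = 942.6 s ≈ 15.7 minutes.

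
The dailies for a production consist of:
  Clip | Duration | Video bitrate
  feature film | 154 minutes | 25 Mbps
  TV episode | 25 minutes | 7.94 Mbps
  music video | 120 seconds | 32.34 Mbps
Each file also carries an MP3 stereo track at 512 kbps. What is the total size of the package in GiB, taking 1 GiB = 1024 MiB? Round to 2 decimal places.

Audio: 512 kbps = 0.512 Mbps.
feature film: 25.512 Mbps × 9240 s = 235730.9 Mb
TV episode: 8.452 Mbps × 1500 s = 12678.0 Mb
music video: 32.852 Mbps × 120 s = 3942.2 Mb
Total: 252351.1 Mb = 31543.9 MB.
= 29.38 GiB.

29.38 GiB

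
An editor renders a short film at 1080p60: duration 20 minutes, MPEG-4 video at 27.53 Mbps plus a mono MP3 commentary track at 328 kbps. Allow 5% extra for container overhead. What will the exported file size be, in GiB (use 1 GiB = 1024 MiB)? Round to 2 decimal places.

4.09 GiB

20 min = 1200 s
Audio: 328 kbps = 0.328 Mbps.
Total bitrate: 27.53 + 0.328 = 27.858 Mbps.
Stream data: 27.858 Mbps × 1200 s = 33429.6 Mb.
With 5% container overhead: ×1.05.
35,101 Mb = 4,387,635,000 bytes ÷ 1,073,741,824 = 4.086 GiB.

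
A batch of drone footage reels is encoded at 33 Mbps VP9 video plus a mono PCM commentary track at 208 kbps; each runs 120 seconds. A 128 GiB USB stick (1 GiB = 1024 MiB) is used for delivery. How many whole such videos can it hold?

275

Audio: 208 kbps = 0.208 Mbps.
Total bitrate: 33.208 Mbps.
Per item: 33.208 Mbps × 120 s = 3,985 Mb = 498.1 MB.
Capacity: 128 GiB = 1,099,512 Mb; 275.92 items → 275 complete.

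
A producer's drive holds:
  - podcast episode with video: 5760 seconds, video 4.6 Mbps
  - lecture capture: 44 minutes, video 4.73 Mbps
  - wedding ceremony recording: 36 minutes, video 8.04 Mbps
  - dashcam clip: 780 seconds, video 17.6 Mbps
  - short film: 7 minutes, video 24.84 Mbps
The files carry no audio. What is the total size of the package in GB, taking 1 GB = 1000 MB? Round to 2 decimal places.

10.06 GB

podcast episode with video: 4.600 Mbps × 5760 s = 26496.0 Mb
lecture capture: 4.730 Mbps × 2640 s = 12487.2 Mb
wedding ceremony recording: 8.040 Mbps × 2160 s = 17366.4 Mb
dashcam clip: 17.600 Mbps × 780 s = 13728.0 Mb
short film: 24.840 Mbps × 420 s = 10432.8 Mb
Total: 80510.4 Mb = 10063.8 MB.
= 10.06 GB.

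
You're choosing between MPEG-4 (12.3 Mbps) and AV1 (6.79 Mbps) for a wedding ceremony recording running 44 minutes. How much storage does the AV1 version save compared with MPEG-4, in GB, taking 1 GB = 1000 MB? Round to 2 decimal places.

1.82 GB

44 min = 2640 s
MPEG-4: 12.300 Mbps × 2640 s = 32472.0 Mb = 4.059 GB.
AV1: 6.790 Mbps × 2640 s = 17925.6 Mb = 2.241 GB.
Saving: 4.059 − 2.241 = 1.818 GB.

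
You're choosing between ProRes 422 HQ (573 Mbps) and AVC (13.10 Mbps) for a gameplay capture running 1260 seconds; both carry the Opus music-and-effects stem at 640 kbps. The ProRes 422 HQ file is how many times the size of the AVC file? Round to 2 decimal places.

Audio: 640 kbps = 0.640 Mbps.
ProRes 422 HQ: 573.640 Mbps × 1260 s = 722786.4 Mb = 90.348 GB.
AVC: 13.740 Mbps × 1260 s = 17312.4 Mb = 2.164 GB.
Ratio: 90.348 / 2.164 = 41.750.

41.75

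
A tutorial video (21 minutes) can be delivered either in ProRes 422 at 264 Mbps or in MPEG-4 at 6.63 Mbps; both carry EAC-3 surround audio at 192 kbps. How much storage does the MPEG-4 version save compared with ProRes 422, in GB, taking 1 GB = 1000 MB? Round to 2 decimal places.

21 min = 1260 s
Audio: 192 kbps = 0.192 Mbps.
ProRes 422: 264.192 Mbps × 1260 s = 332881.9 Mb = 41.610 GB.
MPEG-4: 6.822 Mbps × 1260 s = 8595.7 Mb = 1.074 GB.
Saving: 41.610 − 1.074 = 40.536 GB.

40.54 GB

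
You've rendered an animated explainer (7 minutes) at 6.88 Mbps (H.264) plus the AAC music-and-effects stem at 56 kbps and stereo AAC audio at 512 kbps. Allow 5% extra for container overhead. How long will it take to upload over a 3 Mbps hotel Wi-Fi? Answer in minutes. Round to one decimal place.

7 min = 420 s
Audio total: 56 + 512 = 568 kbps = 0.568 Mbps.
Total bitrate: 7.448 Mbps.
File: 7.448 Mbps × 420 s = 3128.2 Mb.
With 5% container overhead: ×1.05. → 3284.6 Mb.
At 3 Mbps: 3284.6 / 3 = 1094.9 s ≈ 18.2 minutes.

18.2 minutes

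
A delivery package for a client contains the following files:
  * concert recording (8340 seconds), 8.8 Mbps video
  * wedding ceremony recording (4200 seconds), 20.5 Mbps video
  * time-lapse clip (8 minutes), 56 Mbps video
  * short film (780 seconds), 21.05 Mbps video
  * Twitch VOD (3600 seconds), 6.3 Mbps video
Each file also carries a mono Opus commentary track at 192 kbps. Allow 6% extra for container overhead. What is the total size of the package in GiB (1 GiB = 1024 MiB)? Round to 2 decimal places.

Audio: 192 kbps = 0.192 Mbps.
concert recording: 8.992 Mbps × 8340 s × 1.06 = 79492.9 Mb
wedding ceremony recording: 20.692 Mbps × 4200 s × 1.06 = 92120.8 Mb
time-lapse clip: 56.192 Mbps × 480 s × 1.06 = 28590.5 Mb
short film: 21.242 Mbps × 780 s × 1.06 = 17562.9 Mb
Twitch VOD: 6.492 Mbps × 3600 s × 1.06 = 24773.5 Mb
Total: 242540.5 Mb = 30317.6 MB.
= 28.24 GiB.

28.24 GiB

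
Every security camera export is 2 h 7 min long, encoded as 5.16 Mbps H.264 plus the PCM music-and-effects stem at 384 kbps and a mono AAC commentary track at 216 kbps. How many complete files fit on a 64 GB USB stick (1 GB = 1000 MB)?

2 h 7 min = 127 min = 7620 s
Audio total: 384 + 216 = 600 kbps = 0.600 Mbps.
Total bitrate: 5.760 Mbps.
Per item: 5.760 Mbps × 7620 s = 43,891 Mb = 5,486 MB.
Capacity: 64 GB = 512,000 Mb; 11.67 items → 11 complete.

11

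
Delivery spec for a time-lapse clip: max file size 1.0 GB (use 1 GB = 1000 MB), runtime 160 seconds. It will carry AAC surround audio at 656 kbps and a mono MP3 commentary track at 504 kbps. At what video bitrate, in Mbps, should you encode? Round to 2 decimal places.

48.84 Mbps

Budget: 1.0 GB = 8000.0 Mb.
Total bitrate budget: 8000.0 Mb / 160 s = 50.000 Mbps.
Audio total: 656 + 504 = 1160 kbps = 1.160 Mbps.
Video: 50.000 − 1.160 = 48.840 Mbps.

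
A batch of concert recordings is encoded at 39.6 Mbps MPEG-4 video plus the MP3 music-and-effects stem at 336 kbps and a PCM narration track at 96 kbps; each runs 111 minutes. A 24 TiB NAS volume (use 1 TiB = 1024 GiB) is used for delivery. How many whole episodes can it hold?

791

111 min = 6660 s
Audio total: 336 + 96 = 432 kbps = 0.432 Mbps.
Total bitrate: 40.032 Mbps.
Per item: 40.032 Mbps × 6660 s = 266,613 Mb = 33,327 MB.
Capacity: 24 TiB = 211,106,233 Mb; 791.81 items → 791 complete.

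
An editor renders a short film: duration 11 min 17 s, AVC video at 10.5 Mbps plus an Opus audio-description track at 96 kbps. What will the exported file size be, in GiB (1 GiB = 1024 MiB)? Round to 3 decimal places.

0.835 GiB

11 min 17 s = 677 s
Audio: 96 kbps = 0.096 Mbps.
Total bitrate: 10.5 + 0.096 = 10.596 Mbps.
Stream data: 10.596 Mbps × 677 s = 7173.5 Mb.
7,173 Mb = 896,686,500 bytes ÷ 1,073,741,824 = 0.8351 GiB.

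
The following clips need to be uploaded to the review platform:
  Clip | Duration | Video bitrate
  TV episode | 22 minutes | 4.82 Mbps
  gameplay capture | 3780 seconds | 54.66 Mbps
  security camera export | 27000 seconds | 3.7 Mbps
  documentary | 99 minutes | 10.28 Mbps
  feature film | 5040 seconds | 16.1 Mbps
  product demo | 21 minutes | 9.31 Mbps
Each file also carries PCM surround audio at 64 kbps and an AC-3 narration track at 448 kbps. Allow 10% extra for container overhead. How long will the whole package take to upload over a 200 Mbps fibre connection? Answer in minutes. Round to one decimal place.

44.9 minutes

Audio total: 64 + 448 = 512 kbps = 0.512 Mbps.
TV episode: 5.332 Mbps × 1320 s × 1.10 = 7742.1 Mb
gameplay capture: 55.172 Mbps × 3780 s × 1.10 = 229405.2 Mb
security camera export: 4.212 Mbps × 27000 s × 1.10 = 125096.4 Mb
documentary: 10.792 Mbps × 5940 s × 1.10 = 70514.9 Mb
feature film: 16.612 Mbps × 5040 s × 1.10 = 92096.9 Mb
product demo: 9.822 Mbps × 1260 s × 1.10 = 13613.3 Mb
Total: 538468.8 Mb = 67308.6 MB.
At 200 Mbps: 538468.8 / 200 = 2692 s ≈ 44.9 minutes.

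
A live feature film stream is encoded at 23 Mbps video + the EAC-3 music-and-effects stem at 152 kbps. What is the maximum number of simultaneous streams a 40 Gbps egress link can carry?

1727

Audio: 152 kbps = 0.152 Mbps.
Per-viewer media rate: 23.152 Mbps.
40 Gbps = 40,000 Mbps; 40,000 / 23.152 = 1727.71 → 1727 viewers.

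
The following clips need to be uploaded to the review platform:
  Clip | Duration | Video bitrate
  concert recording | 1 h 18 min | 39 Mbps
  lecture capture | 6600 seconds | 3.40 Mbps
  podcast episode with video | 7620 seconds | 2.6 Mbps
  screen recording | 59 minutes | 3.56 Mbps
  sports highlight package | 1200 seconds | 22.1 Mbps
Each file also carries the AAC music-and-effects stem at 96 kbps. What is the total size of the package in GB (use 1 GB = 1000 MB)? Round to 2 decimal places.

Audio: 96 kbps = 0.096 Mbps.
concert recording: 39.096 Mbps × 4680 s = 182969.3 Mb
lecture capture: 3.496 Mbps × 6600 s = 23073.6 Mb
podcast episode with video: 2.696 Mbps × 7620 s = 20543.5 Mb
screen recording: 3.656 Mbps × 3540 s = 12942.2 Mb
sports highlight package: 22.196 Mbps × 1200 s = 26635.2 Mb
Total: 266163.8 Mb = 33270.5 MB.
= 33.27 GB.

33.27 GB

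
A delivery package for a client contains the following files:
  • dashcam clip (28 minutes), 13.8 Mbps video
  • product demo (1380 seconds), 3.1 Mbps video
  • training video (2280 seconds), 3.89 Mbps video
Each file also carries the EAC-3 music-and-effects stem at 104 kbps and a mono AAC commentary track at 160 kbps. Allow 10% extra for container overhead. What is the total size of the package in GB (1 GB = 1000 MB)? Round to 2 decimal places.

5.19 GB

Audio total: 104 + 160 = 264 kbps = 0.264 Mbps.
dashcam clip: 14.064 Mbps × 1680 s × 1.10 = 25990.3 Mb
product demo: 3.364 Mbps × 1380 s × 1.10 = 5106.6 Mb
training video: 4.154 Mbps × 2280 s × 1.10 = 10418.2 Mb
Total: 41515.1 Mb = 5189.4 MB.
= 5.189 GB.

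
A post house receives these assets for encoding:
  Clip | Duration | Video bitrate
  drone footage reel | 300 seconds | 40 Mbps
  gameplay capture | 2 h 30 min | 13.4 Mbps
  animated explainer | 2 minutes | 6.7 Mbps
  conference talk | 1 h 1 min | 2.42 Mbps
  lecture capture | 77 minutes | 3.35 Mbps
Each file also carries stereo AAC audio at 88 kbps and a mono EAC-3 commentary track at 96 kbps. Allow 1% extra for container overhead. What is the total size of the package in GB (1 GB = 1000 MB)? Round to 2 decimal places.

20.33 GB

Audio total: 88 + 96 = 184 kbps = 0.184 Mbps.
drone footage reel: 40.184 Mbps × 300 s × 1.01 = 12175.8 Mb
gameplay capture: 13.584 Mbps × 9000 s × 1.01 = 123478.6 Mb
animated explainer: 6.884 Mbps × 120 s × 1.01 = 834.3 Mb
conference talk: 2.604 Mbps × 3660 s × 1.01 = 9625.9 Mb
lecture capture: 3.534 Mbps × 4620 s × 1.01 = 16490.4 Mb
Total: 162605.0 Mb = 20325.6 MB.
= 20.33 GB.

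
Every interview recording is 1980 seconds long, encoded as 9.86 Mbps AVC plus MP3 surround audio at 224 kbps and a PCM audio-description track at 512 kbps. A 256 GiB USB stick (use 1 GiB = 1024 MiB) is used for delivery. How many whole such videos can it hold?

104

Audio total: 224 + 512 = 736 kbps = 0.736 Mbps.
Total bitrate: 10.596 Mbps.
Per item: 10.596 Mbps × 1980 s = 20,980 Mb = 2,623 MB.
Capacity: 256 GiB = 2,199,023 Mb; 104.81 items → 104 complete.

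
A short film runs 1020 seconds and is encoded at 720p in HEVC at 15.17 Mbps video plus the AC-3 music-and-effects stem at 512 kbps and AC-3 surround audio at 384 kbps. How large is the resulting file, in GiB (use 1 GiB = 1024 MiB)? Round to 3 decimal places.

Audio total: 512 + 384 = 896 kbps = 0.896 Mbps.
Total bitrate: 15.17 + 0.896 = 16.066 Mbps.
Stream data: 16.066 Mbps × 1020 s = 16387.3 Mb.
16,387 Mb = 2,048,415,000 bytes ÷ 1,073,741,824 = 1.908 GiB.

1.908 GiB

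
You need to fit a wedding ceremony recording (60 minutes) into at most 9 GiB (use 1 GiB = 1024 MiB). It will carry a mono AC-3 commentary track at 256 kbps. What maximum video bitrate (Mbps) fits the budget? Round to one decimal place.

21.2 Mbps

Budget: 9 GiB = 77309.4 Mb.
60 min = 3600 s
Total bitrate budget: 77309.4 Mb / 3600 s = 21.475 Mbps.
Audio: 256 kbps = 0.256 Mbps.
Video: 21.475 − 0.256 = 21.219 Mbps.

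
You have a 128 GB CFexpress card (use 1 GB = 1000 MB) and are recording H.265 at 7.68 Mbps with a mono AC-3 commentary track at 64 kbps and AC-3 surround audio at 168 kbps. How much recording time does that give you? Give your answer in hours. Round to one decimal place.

Audio total: 64 + 168 = 232 kbps = 0.232 Mbps.
Total bitrate: 7.68 + 0.232 = 7.912 Mbps.
Capacity: 128 GB = 1,024,000 Mb.
Recording time: 1,024,000 / 7.912 = 129,424 s ≈ 36.0 hours.

36.0 hours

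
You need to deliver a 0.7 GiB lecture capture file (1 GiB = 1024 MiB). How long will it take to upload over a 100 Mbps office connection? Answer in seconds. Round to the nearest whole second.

60 seconds

File: 0.7 GiB = 6013.0 Mb.
At 100 Mbps: 6013.0 / 100 = 60.1 s ≈ 60.1 seconds.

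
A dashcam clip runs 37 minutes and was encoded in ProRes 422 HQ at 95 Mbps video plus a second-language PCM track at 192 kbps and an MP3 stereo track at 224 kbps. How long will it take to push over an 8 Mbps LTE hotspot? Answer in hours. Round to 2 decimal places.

37 min = 2220 s
Audio total: 192 + 224 = 416 kbps = 0.416 Mbps.
Total bitrate: 95.416 Mbps.
File: 95.416 Mbps × 2220 s = 211823.5 Mb.
At 8 Mbps: 211823.5 / 8 = 26477.9 s ≈ 7.35 hours.

7.35 hours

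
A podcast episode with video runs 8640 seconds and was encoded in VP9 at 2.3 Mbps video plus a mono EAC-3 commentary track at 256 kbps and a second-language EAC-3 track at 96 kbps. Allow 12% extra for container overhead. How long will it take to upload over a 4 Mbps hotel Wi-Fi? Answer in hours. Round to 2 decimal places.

1.78 hours

Audio total: 256 + 96 = 352 kbps = 0.352 Mbps.
Total bitrate: 2.652 Mbps.
File: 2.652 Mbps × 8640 s = 22913.3 Mb.
With 12% container overhead: ×1.12. → 25662.9 Mb.
At 4 Mbps: 25662.9 / 4 = 6415.7 s ≈ 1.78 hours.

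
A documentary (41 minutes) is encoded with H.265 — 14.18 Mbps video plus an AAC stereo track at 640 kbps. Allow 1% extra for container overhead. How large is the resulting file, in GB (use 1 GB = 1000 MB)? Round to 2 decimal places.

41 min = 2460 s
Audio: 640 kbps = 0.640 Mbps.
Total bitrate: 14.18 + 0.640 = 14.820 Mbps.
Stream data: 14.820 Mbps × 2460 s = 36457.2 Mb.
With 1% container overhead: ×1.01.
36,822 Mb ÷ 8 = 4,603 MB → 4.603 GB.

4.60 GB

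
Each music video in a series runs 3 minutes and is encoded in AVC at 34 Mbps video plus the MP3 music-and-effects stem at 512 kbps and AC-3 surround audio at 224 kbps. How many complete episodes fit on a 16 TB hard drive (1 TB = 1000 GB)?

20471

3 min = 180 s
Audio total: 512 + 224 = 736 kbps = 0.736 Mbps.
Total bitrate: 34.736 Mbps.
Per item: 34.736 Mbps × 180 s = 6,252 Mb = 781.6 MB.
Capacity: 16 TB = 128,000,000 Mb; 20471.88 items → 20471 complete.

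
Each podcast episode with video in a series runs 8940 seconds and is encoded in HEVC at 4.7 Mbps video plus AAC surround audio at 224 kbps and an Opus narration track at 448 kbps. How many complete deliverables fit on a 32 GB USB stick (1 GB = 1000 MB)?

5

Audio total: 224 + 448 = 672 kbps = 0.672 Mbps.
Total bitrate: 5.372 Mbps.
Per item: 5.372 Mbps × 8940 s = 48,026 Mb = 6,003 MB.
Capacity: 32 GB = 256,000 Mb; 5.33 items → 5 complete.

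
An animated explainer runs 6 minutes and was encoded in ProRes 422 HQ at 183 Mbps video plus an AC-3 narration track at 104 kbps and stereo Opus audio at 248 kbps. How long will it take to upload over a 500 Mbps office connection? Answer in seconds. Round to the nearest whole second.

132 seconds

6 min = 360 s
Audio total: 104 + 248 = 352 kbps = 0.352 Mbps.
Total bitrate: 183.352 Mbps.
File: 183.352 Mbps × 360 s = 66006.7 Mb.
At 500 Mbps: 66006.7 / 500 = 132.0 s ≈ 132 seconds.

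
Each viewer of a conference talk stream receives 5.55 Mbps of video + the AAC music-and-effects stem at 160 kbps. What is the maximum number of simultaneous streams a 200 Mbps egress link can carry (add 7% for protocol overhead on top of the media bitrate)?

Audio: 160 kbps = 0.160 Mbps.
Per-viewer media rate: 5.710 Mbps.
On the wire with 7% overhead: 6.110 Mbps.
200 Mbps = 200.0 Mbps; 200.0 / 6.110 = 32.73 → 32 viewers.

32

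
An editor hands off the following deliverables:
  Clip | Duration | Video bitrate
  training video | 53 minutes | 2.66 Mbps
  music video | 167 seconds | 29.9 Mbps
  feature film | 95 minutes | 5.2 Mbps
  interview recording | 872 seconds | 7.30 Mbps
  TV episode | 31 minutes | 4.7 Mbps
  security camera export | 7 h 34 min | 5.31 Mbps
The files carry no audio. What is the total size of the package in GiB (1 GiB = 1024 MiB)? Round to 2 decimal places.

23.61 GiB

training video: 2.660 Mbps × 3180 s = 8458.8 Mb
music video: 29.900 Mbps × 167 s = 4993.3 Mb
feature film: 5.200 Mbps × 5700 s = 29640.0 Mb
interview recording: 7.300 Mbps × 872 s = 6365.6 Mb
TV episode: 4.700 Mbps × 1860 s = 8742.0 Mb
security camera export: 5.310 Mbps × 27240 s = 144644.4 Mb
Total: 202844.1 Mb = 25355.5 MB.
= 23.61 GiB.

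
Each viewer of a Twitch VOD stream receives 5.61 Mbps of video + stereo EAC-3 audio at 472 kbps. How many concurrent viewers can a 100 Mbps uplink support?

16

Audio: 472 kbps = 0.472 Mbps.
Per-viewer media rate: 6.082 Mbps.
100 Mbps = 100.0 Mbps; 100.0 / 6.082 = 16.44 → 16 viewers.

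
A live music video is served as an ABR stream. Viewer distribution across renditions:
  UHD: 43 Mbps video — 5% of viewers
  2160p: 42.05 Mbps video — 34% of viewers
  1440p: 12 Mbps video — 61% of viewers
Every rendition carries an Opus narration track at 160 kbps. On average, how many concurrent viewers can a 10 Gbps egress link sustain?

417

Audio: 160 kbps = 0.160 Mbps.
Average per-viewer bitrate: 0.05×43.160 + 0.34×42.210 + 0.61×12.160 = 23.927 Mbps.
10 Gbps = 10,000 Mbps; 10,000 / 23.927 = 417.94 → 417.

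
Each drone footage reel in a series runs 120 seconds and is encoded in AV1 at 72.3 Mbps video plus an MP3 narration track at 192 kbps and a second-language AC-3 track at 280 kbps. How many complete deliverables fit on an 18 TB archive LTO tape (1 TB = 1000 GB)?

16489

Audio total: 192 + 280 = 472 kbps = 0.472 Mbps.
Total bitrate: 72.772 Mbps.
Per item: 72.772 Mbps × 120 s = 8,733 Mb = 1,092 MB.
Capacity: 18 TB = 144,000,000 Mb; 16489.86 items → 16489 complete.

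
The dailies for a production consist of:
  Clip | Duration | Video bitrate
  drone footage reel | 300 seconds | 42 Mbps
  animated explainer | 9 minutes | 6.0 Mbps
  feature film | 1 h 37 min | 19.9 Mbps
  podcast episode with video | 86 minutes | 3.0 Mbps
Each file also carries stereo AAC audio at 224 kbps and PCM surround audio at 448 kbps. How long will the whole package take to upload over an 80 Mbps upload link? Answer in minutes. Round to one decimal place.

Audio total: 224 + 448 = 672 kbps = 0.672 Mbps.
drone footage reel: 42.672 Mbps × 300 s = 12801.6 Mb
animated explainer: 6.672 Mbps × 540 s = 3602.9 Mb
feature film: 20.572 Mbps × 5820 s = 119729.0 Mb
podcast episode with video: 3.672 Mbps × 5160 s = 18947.5 Mb
Total: 155081.0 Mb = 19385.1 MB.
At 80 Mbps: 155081.0 / 80 = 1939 s ≈ 32.3 minutes.

32.3 minutes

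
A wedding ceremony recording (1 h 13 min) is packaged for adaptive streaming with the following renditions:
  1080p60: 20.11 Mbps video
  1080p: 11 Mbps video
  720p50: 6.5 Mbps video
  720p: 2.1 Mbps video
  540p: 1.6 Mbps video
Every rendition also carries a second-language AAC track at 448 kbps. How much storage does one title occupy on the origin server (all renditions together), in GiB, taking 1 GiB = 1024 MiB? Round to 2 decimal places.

1 h 13 min = 73 min = 4380 s
Audio: 448 kbps = 0.448 Mbps.
Sum of rendition bitrates: (20.11+0.448) + (11+0.448) + (6.5+0.448) + (2.1+0.448) + (1.6+0.448) = 43.550 Mbps.
× 4380 s = 190,749 Mb = 23,844 MB = 22.21 GiB.

22.21 GiB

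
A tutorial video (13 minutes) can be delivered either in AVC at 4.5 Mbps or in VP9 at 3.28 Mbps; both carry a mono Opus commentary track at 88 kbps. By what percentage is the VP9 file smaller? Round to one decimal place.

13 min = 780 s
Audio: 88 kbps = 0.088 Mbps.
AVC: 4.588 Mbps × 780 s = 3578.6 Mb = 447.330 MB.
VP9: 3.368 Mbps × 780 s = 2627.0 Mb = 328.380 MB.
Reduction: (1 − 328.380/447.330) × 100 = 26.59%.

26.6%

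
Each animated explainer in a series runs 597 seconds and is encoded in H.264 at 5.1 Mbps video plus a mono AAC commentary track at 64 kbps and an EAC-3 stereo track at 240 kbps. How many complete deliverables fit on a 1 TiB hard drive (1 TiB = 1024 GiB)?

2726

Audio total: 64 + 240 = 304 kbps = 0.304 Mbps.
Total bitrate: 5.404 Mbps.
Per item: 5.404 Mbps × 597 s = 3,226 Mb = 403.3 MB.
Capacity: 1 TiB = 8,796,093 Mb; 2726.47 items → 2726 complete.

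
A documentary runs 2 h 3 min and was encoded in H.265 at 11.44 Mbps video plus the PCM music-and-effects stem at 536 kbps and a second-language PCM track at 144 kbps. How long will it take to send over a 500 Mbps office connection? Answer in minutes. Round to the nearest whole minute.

3 minutes

2 h 3 min = 123 min = 7380 s
Audio total: 536 + 144 = 680 kbps = 0.680 Mbps.
Total bitrate: 12.120 Mbps.
File: 12.120 Mbps × 7380 s = 89445.6 Mb.
At 500 Mbps: 89445.6 / 500 = 178.9 s ≈ 2.98 minutes.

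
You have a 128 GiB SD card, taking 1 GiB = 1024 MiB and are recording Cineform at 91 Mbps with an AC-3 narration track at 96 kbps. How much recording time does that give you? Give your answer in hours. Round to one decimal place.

Audio: 96 kbps = 0.096 Mbps.
Total bitrate: 91 + 0.096 = 91.096 Mbps.
Capacity: 128 GiB = 1,099,512 Mb.
Recording time: 1,099,512 / 91.096 = 12,070 s ≈ 3.35 hours.

3.4 hours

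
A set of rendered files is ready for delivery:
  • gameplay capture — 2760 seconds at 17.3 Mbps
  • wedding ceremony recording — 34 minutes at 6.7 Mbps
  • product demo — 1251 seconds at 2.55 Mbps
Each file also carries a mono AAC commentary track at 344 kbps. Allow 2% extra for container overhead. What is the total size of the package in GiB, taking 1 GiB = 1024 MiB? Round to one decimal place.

7.9 GiB

Audio: 344 kbps = 0.344 Mbps.
gameplay capture: 17.644 Mbps × 2760 s × 1.02 = 49671.4 Mb
wedding ceremony recording: 7.044 Mbps × 2040 s × 1.02 = 14657.2 Mb
product demo: 2.894 Mbps × 1251 s × 1.02 = 3692.8 Mb
Total: 68021.3 Mb = 8502.7 MB.
= 7.919 GiB.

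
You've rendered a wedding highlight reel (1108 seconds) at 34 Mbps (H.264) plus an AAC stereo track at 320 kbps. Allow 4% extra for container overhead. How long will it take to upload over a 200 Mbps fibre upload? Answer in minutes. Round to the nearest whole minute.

3 minutes

Audio: 320 kbps = 0.320 Mbps.
Total bitrate: 34.320 Mbps.
File: 34.320 Mbps × 1108 s = 38026.6 Mb.
With 4% container overhead: ×1.04. → 39547.6 Mb.
At 200 Mbps: 39547.6 / 200 = 197.7 s ≈ 3.3 minutes.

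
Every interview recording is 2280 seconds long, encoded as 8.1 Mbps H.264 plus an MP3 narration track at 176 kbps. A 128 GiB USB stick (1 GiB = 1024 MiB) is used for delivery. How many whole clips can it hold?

58

Audio: 176 kbps = 0.176 Mbps.
Total bitrate: 8.276 Mbps.
Per item: 8.276 Mbps × 2280 s = 18,869 Mb = 2,359 MB.
Capacity: 128 GiB = 1,099,512 Mb; 58.27 items → 58 complete.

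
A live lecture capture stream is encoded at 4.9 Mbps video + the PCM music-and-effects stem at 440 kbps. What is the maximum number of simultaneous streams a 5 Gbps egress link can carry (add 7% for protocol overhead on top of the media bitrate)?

Audio: 440 kbps = 0.440 Mbps.
Per-viewer media rate: 5.340 Mbps.
On the wire with 7% overhead: 5.714 Mbps.
5 Gbps = 5,000 Mbps; 5,000 / 5.714 = 875.07 → 875 viewers.

875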